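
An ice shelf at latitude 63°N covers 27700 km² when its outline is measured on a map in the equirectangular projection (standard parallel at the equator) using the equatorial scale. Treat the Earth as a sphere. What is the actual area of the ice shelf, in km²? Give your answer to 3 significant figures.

For the equirectangular projection with φ₀ = 0 (plate carrée), h = 1 along meridians and k = sec φ along parallels.
Areal scale = h·k = 1 × sec φ; at 63°, h = 1.000, k = 2.203, so h·k = 2.203.
True area = apparent / (areal scale) = 27700 / 2.203 ≈ 12600 km².

12600 km²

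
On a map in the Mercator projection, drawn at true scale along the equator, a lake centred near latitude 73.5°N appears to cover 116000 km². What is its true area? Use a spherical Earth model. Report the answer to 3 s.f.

The Mercator projection is conformal; its linear scale factor is the same in every direction and equals sec φ = 1/cos φ.
Areal scale = k² = sec²φ = 1/cos²(73.5°) = 1/0.2840² = 12.40.
True area = apparent / (areal scale) = 116000 / 12.40 ≈ 9360 km².

9360 km²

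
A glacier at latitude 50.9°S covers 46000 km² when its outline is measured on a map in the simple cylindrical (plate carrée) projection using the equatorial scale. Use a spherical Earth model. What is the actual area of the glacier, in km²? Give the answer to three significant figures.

For the equirectangular projection with φ₀ = 0 (plate carrée), h = 1 along meridians and k = sec φ along parallels.
Areal scale = h·k = 1 × sec φ; at 50.9°, h = 1.000, k = 1.586, so h·k = 1.586.
True area = apparent / (areal scale) = 46000 / 1.586 ≈ 29000 km².

29000 km²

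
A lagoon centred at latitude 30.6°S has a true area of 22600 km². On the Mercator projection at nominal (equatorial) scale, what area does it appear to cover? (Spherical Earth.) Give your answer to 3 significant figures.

30500 km²

Mercator is conformal, so the point scale is isotropic: h = k = sec φ = 1/cos φ.
Areal scale = k² = sec²φ = 1/cos²(30.6°) = 1/0.8607² = 1.350.
Apparent area = 22600 × 1.350 ≈ 30500 km².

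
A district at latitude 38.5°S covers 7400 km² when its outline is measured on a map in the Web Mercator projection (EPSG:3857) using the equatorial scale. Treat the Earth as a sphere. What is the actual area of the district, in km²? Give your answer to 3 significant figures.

For Mercator, h = k = sec φ (a conformal cylindrical projection has a single point scale, 1/cos φ).
Areal scale = k² = sec²φ = 1/cos²(38.5°) = 1/0.7826² = 1.633.
True area = apparent / (areal scale) = 7400 / 1.633 ≈ 4530 km².

4530 km²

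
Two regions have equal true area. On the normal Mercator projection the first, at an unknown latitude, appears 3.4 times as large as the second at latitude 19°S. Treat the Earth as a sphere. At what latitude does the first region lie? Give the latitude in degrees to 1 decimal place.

59.2°

Mercator areal scale is sec²φ, so apparent-area ratio = sec²φ₁ / sec²φ₂ = cos²φ₂ / cos²φ₁.
cos²φ₂ / cos²φ₁ = 3.4  ⇒  cos φ₁ = cos 19° / √3.4 = 0.9455/1.844 = 0.5128.
φ₁ = arccos(0.5128) ≈ 59.2°.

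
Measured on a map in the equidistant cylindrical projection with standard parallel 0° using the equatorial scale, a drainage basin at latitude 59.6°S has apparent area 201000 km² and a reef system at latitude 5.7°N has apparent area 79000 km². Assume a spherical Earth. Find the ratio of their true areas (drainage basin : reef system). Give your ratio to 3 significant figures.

On the plate carrée, areal scale = h·k = 1 × sec φ, so true area = apparent × cos φ.
True area of drainage basin: 201000 × cos(59.6°) = 201000 × 0.5060 = 101700 km².
True area of reef system: 79000 × cos(5.7°) = 79000 × 0.9951 = 78610 km².
Ratio = 101700 / 78610 ≈ 1.29.

1.29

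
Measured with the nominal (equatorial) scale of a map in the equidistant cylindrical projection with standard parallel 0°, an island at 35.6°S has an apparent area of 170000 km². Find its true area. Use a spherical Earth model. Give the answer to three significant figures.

138000 km²

For the equirectangular projection with φ₀ = 0 (plate carrée), h = 1 along meridians and k = sec φ along parallels.
Areal scale = h·k = 1 × sec φ; at 35.6°, h = 1.000, k = 1.230, so h·k = 1.230.
True area = apparent / (areal scale) = 170000 / 1.230 ≈ 138000 km².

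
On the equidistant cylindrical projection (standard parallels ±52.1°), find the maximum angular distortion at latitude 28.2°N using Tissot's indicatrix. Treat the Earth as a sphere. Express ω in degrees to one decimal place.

The equidistant cylindrical projection with φ₀ = 52.1° has h = 1 (meridians true) and k = cos φ₀ / cos φ along parallels.
At 28.2°: h = 1.000, k = 0.6970; principal scales a = 1.000, b = 0.6970.
sin(ω/2) = (a − b)/(a + b) = 0.3030/1.697 = 0.1785, so ω = 2 arcsin(0.1785) ≈ 20.6°.

20.6°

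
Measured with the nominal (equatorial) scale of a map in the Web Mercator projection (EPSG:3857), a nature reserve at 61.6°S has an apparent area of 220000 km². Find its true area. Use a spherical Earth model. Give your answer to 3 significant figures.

Mercator is conformal, so the point scale is isotropic: h = k = sec φ = 1/cos φ.
Areal scale = k² = sec²φ = 1/cos²(61.6°) = 1/0.4756² = 4.421.
True area = apparent / (areal scale) = 220000 / 4.421 ≈ 49800 km².

49800 km²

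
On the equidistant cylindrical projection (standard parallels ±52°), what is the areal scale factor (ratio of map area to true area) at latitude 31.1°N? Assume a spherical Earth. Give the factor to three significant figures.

With standard parallel φ₀ = 52°, the equirectangular projection gives x = Rλ cos φ₀, y = Rφ, so h = 1 and k = cos 52° / cos φ.
Areal scale = h·k = 1 × cos φ₀ / cos φ; at 31.1°, h = 1.000, k = 0.7190, so h·k = 0.7190.

0.719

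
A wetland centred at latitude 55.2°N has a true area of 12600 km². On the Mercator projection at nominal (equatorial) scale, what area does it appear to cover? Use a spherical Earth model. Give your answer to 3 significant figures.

The Mercator projection is conformal; its linear scale factor is the same in every direction and equals sec φ = 1/cos φ.
Areal scale = k² = sec²φ = 1/cos²(55.2°) = 1/0.5707² = 3.070.
Apparent area = 12600 × 3.070 ≈ 38700 km².

38700 km²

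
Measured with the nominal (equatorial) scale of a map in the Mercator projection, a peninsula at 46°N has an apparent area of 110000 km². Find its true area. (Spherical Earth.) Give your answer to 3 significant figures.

Mercator is conformal, so the point scale is isotropic: h = k = sec φ = 1/cos φ.
Areal scale = k² = sec²φ = 1/cos²(46°) = 1/0.6947² = 2.072.
True area = apparent / (areal scale) = 110000 / 2.072 ≈ 53100 km².

53100 km²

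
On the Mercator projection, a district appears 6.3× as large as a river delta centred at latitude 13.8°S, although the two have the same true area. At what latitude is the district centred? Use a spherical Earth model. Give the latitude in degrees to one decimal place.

Mercator areal scale is sec²φ, so apparent-area ratio = sec²φ₁ / sec²φ₂ = cos²φ₂ / cos²φ₁.
cos²φ₂ / cos²φ₁ = 6.3  ⇒  cos φ₁ = cos 13.8° / √6.3 = 0.9711/2.510 = 0.3869.
φ₁ = arccos(0.3869) ≈ 67.2°.

67.2°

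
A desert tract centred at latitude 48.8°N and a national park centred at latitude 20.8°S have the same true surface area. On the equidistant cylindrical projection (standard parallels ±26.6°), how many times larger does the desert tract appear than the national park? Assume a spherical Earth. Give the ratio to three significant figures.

1.42

The equidistant cylindrical projection with φ₀ = 26.6° has h = 1 (meridians true) and k = cos φ₀ / cos φ along parallels.
Areal scale at 48.8°: h·k = 1.000 × 1.357 = 1.357.
Areal scale at 20.8°: h·k = 1.000 × 0.9565 = 0.9565.
Ratio = 1.357/0.9565 ≈ 1.42.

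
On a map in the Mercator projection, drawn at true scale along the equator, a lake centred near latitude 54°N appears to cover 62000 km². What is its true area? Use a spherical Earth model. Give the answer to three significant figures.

For Mercator, h = k = sec φ (a conformal cylindrical projection has a single point scale, 1/cos φ).
Areal scale = k² = sec²φ = 1/cos²(54°) = 1/0.5878² = 2.894.
True area = apparent / (areal scale) = 62000 / 2.894 ≈ 21400 km².

21400 km²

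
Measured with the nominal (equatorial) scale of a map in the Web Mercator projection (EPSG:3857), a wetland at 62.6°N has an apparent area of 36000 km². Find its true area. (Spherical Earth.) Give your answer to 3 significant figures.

The Mercator projection is conformal; its linear scale factor is the same in every direction and equals sec φ = 1/cos φ.
Areal scale = k² = sec²φ = 1/cos²(62.6°) = 1/0.4602² = 4.722.
True area = apparent / (areal scale) = 36000 / 4.722 ≈ 7620 km².

7620 km²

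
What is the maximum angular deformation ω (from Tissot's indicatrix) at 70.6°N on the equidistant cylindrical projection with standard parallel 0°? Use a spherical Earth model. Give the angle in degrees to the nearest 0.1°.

In the plate carrée (x = Rλ, y = Rφ), meridians are true-scale (h = 1) and parallels are stretched by k = sec φ.
At 70.6°: h = 1.000, k = 3.011; principal scales a = 3.011, b = 1.000.
sin(ω/2) = (a − b)/(a + b) = 2.011/4.011 = 0.5013, so ω = 2 arcsin(0.5013) ≈ 60.2°.

60.2°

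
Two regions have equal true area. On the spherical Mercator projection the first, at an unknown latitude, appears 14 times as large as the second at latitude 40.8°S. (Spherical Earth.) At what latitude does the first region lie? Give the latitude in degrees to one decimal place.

78.3°

For equal true areas on Mercator, apparent areas scale as sec²φ, so the ratio is cos²φ₂ / cos²φ₁.
cos²φ₂ / cos²φ₁ = 14  ⇒  cos φ₁ = cos 40.8° / √14 = 0.7570/3.742 = 0.2023.
φ₁ = arccos(0.2023) ≈ 78.3°.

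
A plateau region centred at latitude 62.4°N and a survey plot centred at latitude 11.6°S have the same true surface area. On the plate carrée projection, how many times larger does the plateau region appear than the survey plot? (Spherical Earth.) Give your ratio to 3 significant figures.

Plate carrée maps x = Rλ, y = Rφ. The meridian scale is h = 1 and the parallel scale is k = 1/cos φ = sec φ.
Areal scale at 62.4°: h·k = 1.000 × 2.158 = 2.158.
Areal scale at 11.6°: h·k = 1.000 × 1.021 = 1.021.
Ratio = 2.158/1.021 ≈ 2.11.

2.11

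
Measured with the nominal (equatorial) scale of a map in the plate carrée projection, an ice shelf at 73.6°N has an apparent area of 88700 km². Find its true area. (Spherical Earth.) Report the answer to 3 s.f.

25000 km²

In the plate carrée (x = Rλ, y = Rφ), meridians are true-scale (h = 1) and parallels are stretched by k = sec φ.
Areal scale = h·k = 1 × sec φ; at 73.6°, h = 1.000, k = 3.542, so h·k = 3.542.
True area = apparent / (areal scale) = 88700 / 3.542 ≈ 25000 km².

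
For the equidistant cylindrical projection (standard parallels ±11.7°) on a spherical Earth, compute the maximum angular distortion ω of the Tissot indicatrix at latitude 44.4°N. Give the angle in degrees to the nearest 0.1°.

With standard parallel φ₀ = 11.7°, the equirectangular projection gives x = Rλ cos φ₀, y = Rφ, so h = 1 and k = cos 11.7° / cos φ.
At 44.4°: h = 1.000, k = 1.371; principal scales a = 1.371, b = 1.000.
sin(ω/2) = (a − b)/(a + b) = 0.3706/2.371 = 0.1563, so ω = 2 arcsin(0.1563) ≈ 18.0°.

18.0°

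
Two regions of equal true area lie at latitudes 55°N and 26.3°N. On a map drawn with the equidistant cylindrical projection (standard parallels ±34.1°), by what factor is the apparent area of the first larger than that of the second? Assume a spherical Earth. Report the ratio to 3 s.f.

In the equirectangular projection with standard parallel φ₀ = 34.1° (x = Rλ cos φ₀, y = Rφ), meridians are true-scale (h = 1) and the parallel scale is k = cos φ₀ / cos φ.
Areal scale at 55°: h·k = 1.000 × 1.444 = 1.444.
Areal scale at 26.3°: h·k = 1.000 × 0.9237 = 0.9237.
Ratio = 1.444/0.9237 ≈ 1.56.

1.56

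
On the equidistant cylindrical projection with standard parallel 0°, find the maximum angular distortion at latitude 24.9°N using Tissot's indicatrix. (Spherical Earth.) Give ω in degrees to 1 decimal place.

In the plate carrée (x = Rλ, y = Rφ), meridians are true-scale (h = 1) and parallels are stretched by k = sec φ.
At 24.9°: h = 1.000, k = 1.102; principal scales a = 1.102, b = 1.000.
sin(ω/2) = (a − b)/(a + b) = 0.1025/2.102 = 0.04874, so ω = 2 arcsin(0.04874) ≈ 5.6°.

5.6°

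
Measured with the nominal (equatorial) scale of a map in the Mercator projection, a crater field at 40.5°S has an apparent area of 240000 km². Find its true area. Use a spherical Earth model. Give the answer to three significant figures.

For Mercator, h = k = sec φ (a conformal cylindrical projection has a single point scale, 1/cos φ).
Areal scale = k² = sec²φ = 1/cos²(40.5°) = 1/0.7604² = 1.729.
True area = apparent / (areal scale) = 240000 / 1.729 ≈ 139000 km².

139000 km²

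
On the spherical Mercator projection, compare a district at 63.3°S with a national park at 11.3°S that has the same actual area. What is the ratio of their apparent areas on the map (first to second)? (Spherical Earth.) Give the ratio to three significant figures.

Mercator is conformal with k = sec φ, so areal scale = k² = sec²φ.
At 63.3°: sec²(63.3°) = 1/0.4493² = 4.953.
At 11.3°: sec²(11.3°) = 1/0.9806² = 1.040.
Ratio = 4.953/1.040 = cos²(11.3°)/cos²(63.3°) ≈ 4.76.

4.76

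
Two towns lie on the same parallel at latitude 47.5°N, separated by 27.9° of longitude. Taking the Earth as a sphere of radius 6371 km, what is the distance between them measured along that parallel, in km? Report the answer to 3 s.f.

2100 km

Arc length along a parallel = R cos φ · Δλ (with Δλ in radians).
= 6371 × cos 47.5° × (27.9° × π/180) = 6371 × 0.6756 × 0.4869 ≈ 2100 km.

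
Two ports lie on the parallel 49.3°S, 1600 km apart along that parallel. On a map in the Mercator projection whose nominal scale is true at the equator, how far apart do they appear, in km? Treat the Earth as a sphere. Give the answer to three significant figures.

2450 km

Mercator is conformal, so the point scale is isotropic: h = k = sec φ = 1/cos φ.
Along the parallel, k = sec 49.3° = 1/0.6521 = 1.534.
Map distance = 1600 × 1.534 ≈ 2450 km.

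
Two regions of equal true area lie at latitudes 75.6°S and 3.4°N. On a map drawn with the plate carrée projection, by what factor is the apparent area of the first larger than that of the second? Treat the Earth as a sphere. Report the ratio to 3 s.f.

For the equirectangular projection with φ₀ = 0 (plate carrée), h = 1 along meridians and k = sec φ along parallels.
Areal scale at 75.6°: h·k = 1.000 × 4.021 = 4.021.
Areal scale at 3.4°: h·k = 1.000 × 1.002 = 1.002.
Ratio = 4.021/1.002 ≈ 4.01.

4.01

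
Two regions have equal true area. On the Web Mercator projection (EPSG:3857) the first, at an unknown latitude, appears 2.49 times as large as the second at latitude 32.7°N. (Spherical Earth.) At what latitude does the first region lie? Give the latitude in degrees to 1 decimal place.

57.8°

For equal true areas on Mercator, apparent areas scale as sec²φ, so the ratio is cos²φ₂ / cos²φ₁.
cos²φ₂ / cos²φ₁ = 2.49  ⇒  cos φ₁ = cos 32.7° / √2.49 = 0.8415/1.578 = 0.5333.
φ₁ = arccos(0.5333) ≈ 57.8°.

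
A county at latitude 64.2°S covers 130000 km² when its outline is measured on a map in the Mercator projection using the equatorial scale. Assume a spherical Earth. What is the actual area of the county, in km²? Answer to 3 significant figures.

24600 km²

The Mercator projection is conformal; its linear scale factor is the same in every direction and equals sec φ = 1/cos φ.
Areal scale = k² = sec²φ = 1/cos²(64.2°) = 1/0.4352² = 5.279.
True area = apparent / (areal scale) = 130000 / 5.279 ≈ 24600 km².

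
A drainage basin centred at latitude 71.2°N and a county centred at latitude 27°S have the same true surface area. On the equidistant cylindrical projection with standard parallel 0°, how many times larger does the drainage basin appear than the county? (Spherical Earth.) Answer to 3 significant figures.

In the plate carrée (x = Rλ, y = Rφ), meridians are true-scale (h = 1) and parallels are stretched by k = sec φ.
Areal scale at 71.2°: h·k = 1.000 × 3.103 = 3.103.
Areal scale at 27°: h·k = 1.000 × 1.122 = 1.122.
Ratio = 3.103/1.122 ≈ 2.76.

2.76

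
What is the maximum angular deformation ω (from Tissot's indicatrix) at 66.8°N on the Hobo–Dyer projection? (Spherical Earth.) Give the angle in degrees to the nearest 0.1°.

The Hobo–Dyer projection is cylindrical equal-area with φ₀ = 37.5°. A cylindrical equal-area projection with standard parallel φ₀ has meridian scale h = cos φ / cos φ₀ and parallel scale k = cos φ₀ / cos φ (so areas are preserved, h·k = 1).
At 66.8°: h = 0.4966, k = 2.014; principal scales a = 2.014, b = 0.4966.
sin(ω/2) = (a − b)/(a + b) = 1.517/2.510 = 0.6044, so ω = 2 arcsin(0.6044) ≈ 74.4°.

74.4°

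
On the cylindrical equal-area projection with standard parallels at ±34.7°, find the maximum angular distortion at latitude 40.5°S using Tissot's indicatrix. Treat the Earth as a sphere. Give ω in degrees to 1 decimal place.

8.9°

For cylindrical equal-area with standard parallel φ₀, h = cos φ / cos φ₀ and k = cos φ₀ / cos φ, so h·k = 1.
At 40.5°: h = 0.9249, k = 1.081; principal scales a = 1.081, b = 0.9249.
sin(ω/2) = (a − b)/(a + b) = 0.1563/2.006 = 0.07790, so ω = 2 arcsin(0.07790) ≈ 8.9°.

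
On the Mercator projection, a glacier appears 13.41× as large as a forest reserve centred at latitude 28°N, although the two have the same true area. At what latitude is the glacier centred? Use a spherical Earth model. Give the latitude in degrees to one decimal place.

On Mercator, (apparent₁)/(apparent₂) = sec²φ₁ / sec²φ₂ when true areas are equal.
cos²φ₂ / cos²φ₁ = 13.41  ⇒  cos φ₁ = cos 28° / √13.41 = 0.8829/3.662 = 0.2411.
φ₁ = arccos(0.2411) ≈ 76.0°.

76.0°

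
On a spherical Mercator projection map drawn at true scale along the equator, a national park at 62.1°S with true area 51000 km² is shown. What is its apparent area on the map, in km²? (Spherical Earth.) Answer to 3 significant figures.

Mercator is conformal, so the point scale is isotropic: h = k = sec φ = 1/cos φ.
Areal scale = k² = sec²φ = 1/cos²(62.1°) = 1/0.4679² = 4.567.
Apparent area = 51000 × 4.567 ≈ 233000 km².

233000 km²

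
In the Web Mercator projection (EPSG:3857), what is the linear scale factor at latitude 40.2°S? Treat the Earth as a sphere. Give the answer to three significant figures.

The Mercator projection is conformal; its linear scale factor is the same in every direction and equals sec φ = 1/cos φ.
k = 1/cos 40.2° = 1/0.7638 = 1.309.

1.31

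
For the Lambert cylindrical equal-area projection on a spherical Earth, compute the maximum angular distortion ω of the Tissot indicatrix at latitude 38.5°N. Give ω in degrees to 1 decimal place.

27.8°

The Lambert cylindrical equal-area projection is the cylindrical equal-area projection with its standard parallel at the equator (φ₀ = 0). Cylindrical equal-area (φ₀ = 0°): h = cos φ / cos 0° along meridians, k = cos 0° / cos φ along parallels; h·k = 1.
At 38.5°: h = 0.7826, k = 1.278; principal scales a = 1.278, b = 0.7826.
sin(ω/2) = (a − b)/(a + b) = 0.4952/2.060 = 0.2403, so ω = 2 arcsin(0.2403) ≈ 27.8°.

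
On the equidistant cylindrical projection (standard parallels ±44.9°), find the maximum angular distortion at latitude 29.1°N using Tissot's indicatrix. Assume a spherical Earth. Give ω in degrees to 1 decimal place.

The equidistant cylindrical projection with φ₀ = 44.9° has h = 1 (meridians true) and k = cos φ₀ / cos φ along parallels.
At 29.1°: h = 1.000, k = 0.8107; principal scales a = 1.000, b = 0.8107.
sin(ω/2) = (a − b)/(a + b) = 0.1893/1.811 = 0.1046, so ω = 2 arcsin(0.1046) ≈ 12.0°.

12.0°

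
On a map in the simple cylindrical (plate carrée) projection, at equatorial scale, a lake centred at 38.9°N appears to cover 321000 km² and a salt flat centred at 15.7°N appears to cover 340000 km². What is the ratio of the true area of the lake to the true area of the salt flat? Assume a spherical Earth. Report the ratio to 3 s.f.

On the plate carrée, areal scale = h·k = 1 × sec φ, so true area = apparent × cos φ.
True area of lake: 321000 × cos(38.9°) = 321000 × 0.7782 = 249800 km².
True area of salt flat: 340000 × cos(15.7°) = 340000 × 0.9627 = 327300 km².
Ratio = 249800 / 327300 ≈ 0.763.

0.763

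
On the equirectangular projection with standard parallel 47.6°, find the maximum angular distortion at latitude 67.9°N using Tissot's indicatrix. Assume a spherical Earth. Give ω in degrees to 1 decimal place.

33.0°

The equidistant cylindrical projection with φ₀ = 47.6° has h = 1 (meridians true) and k = cos φ₀ / cos φ along parallels.
At 67.9°: h = 1.000, k = 1.792; principal scales a = 1.792, b = 1.000.
sin(ω/2) = (a − b)/(a + b) = 0.7923/2.792 = 0.2837, so ω = 2 arcsin(0.2837) ≈ 33.0°.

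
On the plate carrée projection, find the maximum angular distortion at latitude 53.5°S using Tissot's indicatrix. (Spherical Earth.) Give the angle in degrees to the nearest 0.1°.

29.4°

Plate carrée maps x = Rλ, y = Rφ. The meridian scale is h = 1 and the parallel scale is k = 1/cos φ = sec φ.
At 53.5°: h = 1.000, k = 1.681; principal scales a = 1.681, b = 1.000.
sin(ω/2) = (a − b)/(a + b) = 0.6812/2.681 = 0.2541, so ω = 2 arcsin(0.2541) ≈ 29.4°.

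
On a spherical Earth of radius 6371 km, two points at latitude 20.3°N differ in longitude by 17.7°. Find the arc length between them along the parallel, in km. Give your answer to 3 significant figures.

1850 km

Arc length along a parallel = R cos φ · Δλ (with Δλ in radians).
= 6371 × cos 20.3° × (17.7° × π/180) = 6371 × 0.9379 × 0.3089 ≈ 1850 km.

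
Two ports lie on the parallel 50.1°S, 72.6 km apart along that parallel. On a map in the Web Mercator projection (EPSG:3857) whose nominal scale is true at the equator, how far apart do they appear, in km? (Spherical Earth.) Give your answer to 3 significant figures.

The Mercator projection is conformal; its linear scale factor is the same in every direction and equals sec φ = 1/cos φ.
Along the parallel, k = sec 50.1° = 1/0.6414 = 1.559.
Map distance = 72.6 × 1.559 ≈ 113 km.

113 km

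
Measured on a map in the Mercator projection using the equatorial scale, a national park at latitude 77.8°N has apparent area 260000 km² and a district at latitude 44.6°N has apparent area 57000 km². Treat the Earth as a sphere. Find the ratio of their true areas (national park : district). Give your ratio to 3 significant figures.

0.402

Mercator's areal exaggeration is sec²φ; hence true area = (apparent area) · cos²φ.
True area of national park: 260000 × cos²(77.8°) = 260000 × 0.04466 = 11610 km².
True area of district: 57000 × cos²(44.6°) = 57000 × 0.5070 = 28900 km².
Ratio = 11610 / 28900 ≈ 0.402.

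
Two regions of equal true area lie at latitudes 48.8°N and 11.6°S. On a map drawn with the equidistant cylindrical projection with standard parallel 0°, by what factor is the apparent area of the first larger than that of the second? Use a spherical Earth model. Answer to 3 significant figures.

In the plate carrée (x = Rλ, y = Rφ), meridians are true-scale (h = 1) and parallels are stretched by k = sec φ.
Areal scale at 48.8°: h·k = 1.000 × 1.518 = 1.518.
Areal scale at 11.6°: h·k = 1.000 × 1.021 = 1.021.
Ratio = 1.518/1.021 ≈ 1.49.

1.49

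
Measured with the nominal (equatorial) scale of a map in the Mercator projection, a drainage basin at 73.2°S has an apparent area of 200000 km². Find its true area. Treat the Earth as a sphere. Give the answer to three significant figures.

Mercator is conformal, so the point scale is isotropic: h = k = sec φ = 1/cos φ.
Areal scale = k² = sec²φ = 1/cos²(73.2°) = 1/0.2890² = 11.97.
True area = apparent / (areal scale) = 200000 / 11.97 ≈ 16700 km².

16700 km²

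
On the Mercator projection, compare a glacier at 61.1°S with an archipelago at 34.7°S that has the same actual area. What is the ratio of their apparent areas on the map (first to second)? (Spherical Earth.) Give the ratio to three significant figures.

2.89

On Mercator, area is exaggerated by sec²φ = 1/cos²φ.
At 61.1°: sec²(61.1°) = 1/0.4833² = 4.282.
At 34.7°: sec²(34.7°) = 1/0.8221² = 1.479.
Ratio = 4.282/1.479 = cos²(34.7°)/cos²(61.1°) ≈ 2.89.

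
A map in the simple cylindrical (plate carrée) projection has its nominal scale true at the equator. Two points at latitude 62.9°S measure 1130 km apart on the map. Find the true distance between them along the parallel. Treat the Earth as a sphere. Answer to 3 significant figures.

Plate carrée maps x = Rλ, y = Rφ. The meridian scale is h = 1 and the parallel scale is k = 1/cos φ = sec φ.
Along the parallel at 62.9°, map distances are exaggerated by k = sec 62.9° = 2.195.
True distance = 1130 / 2.195 = 1130 × cos 62.9° ≈ 515 km.

515 km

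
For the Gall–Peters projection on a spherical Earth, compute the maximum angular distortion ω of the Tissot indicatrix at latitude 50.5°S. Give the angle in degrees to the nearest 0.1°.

The Gall–Peters projection is cylindrical equal-area with φ₀ = 45°. For cylindrical equal-area with standard parallel φ₀, h = cos φ / cos φ₀ and k = cos φ₀ / cos φ, so h·k = 1.
At 50.5°: h = 0.8996, k = 1.112; principal scales a = 1.112, b = 0.8996.
sin(ω/2) = (a − b)/(a + b) = 0.2121/2.011 = 0.1055, so ω = 2 arcsin(0.1055) ≈ 12.1°.

12.1°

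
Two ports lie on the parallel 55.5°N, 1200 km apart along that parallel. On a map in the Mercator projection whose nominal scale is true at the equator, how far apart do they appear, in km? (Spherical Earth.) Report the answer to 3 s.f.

2120 km

The Mercator projection is conformal; its linear scale factor is the same in every direction and equals sec φ = 1/cos φ.
Along the parallel, k = sec 55.5° = 1/0.5664 = 1.766.
Map distance = 1200 × 1.766 ≈ 2120 km.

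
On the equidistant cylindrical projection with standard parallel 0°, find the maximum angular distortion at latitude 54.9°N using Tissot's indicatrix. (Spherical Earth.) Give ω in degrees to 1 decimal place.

31.3°

In the plate carrée (x = Rλ, y = Rφ), meridians are true-scale (h = 1) and parallels are stretched by k = sec φ.
At 54.9°: h = 1.000, k = 1.739; principal scales a = 1.739, b = 1.000.
sin(ω/2) = (a − b)/(a + b) = 0.7391/2.739 = 0.2698, so ω = 2 arcsin(0.2698) ≈ 31.3°.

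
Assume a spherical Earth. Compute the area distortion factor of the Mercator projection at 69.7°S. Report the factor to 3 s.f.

8.31

For Mercator, h = k = sec φ (a conformal cylindrical projection has a single point scale, 1/cos φ).
Areal scale = k² = sec²φ = 1/cos²(69.7°) = 1/0.3469² = 8.308.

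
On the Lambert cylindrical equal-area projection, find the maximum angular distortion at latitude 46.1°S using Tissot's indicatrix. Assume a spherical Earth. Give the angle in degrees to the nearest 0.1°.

The Lambert cylindrical equal-area projection is the cylindrical equal-area projection with its standard parallel at the equator (φ₀ = 0). Cylindrical equal-area (φ₀ = 0°): h = cos φ / cos 0° along meridians, k = cos 0° / cos φ along parallels; h·k = 1.
At 46.1°: h = 0.6934, k = 1.442; principal scales a = 1.442, b = 0.6934.
sin(ω/2) = (a − b)/(a + b) = 0.7488/2.136 = 0.3506, so ω = 2 arcsin(0.3506) ≈ 41.0°.

41.0°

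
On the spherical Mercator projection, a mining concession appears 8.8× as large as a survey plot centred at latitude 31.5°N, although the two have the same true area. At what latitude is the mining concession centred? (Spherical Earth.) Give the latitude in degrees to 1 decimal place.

Mercator areal scale is sec²φ, so apparent-area ratio = sec²φ₁ / sec²φ₂ = cos²φ₂ / cos²φ₁.
cos²φ₂ / cos²φ₁ = 8.8  ⇒  cos φ₁ = cos 31.5° / √8.8 = 0.8526/2.966 = 0.2874.
φ₁ = arccos(0.2874) ≈ 73.3°.

73.3°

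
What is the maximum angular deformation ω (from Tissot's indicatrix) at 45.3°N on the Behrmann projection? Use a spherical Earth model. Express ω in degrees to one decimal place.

23.7°

The Behrmann projection is cylindrical equal-area with φ₀ = 30°. Cylindrical equal-area (φ₀ = 30°): h = cos φ / cos 30° along meridians, k = cos 30° / cos φ along parallels; h·k = 1.
At 45.3°: h = 0.8122, k = 1.231; principal scales a = 1.231, b = 0.8122.
sin(ω/2) = (a − b)/(a + b) = 0.4190/2.043 = 0.2050, so ω = 2 arcsin(0.2050) ≈ 23.7°.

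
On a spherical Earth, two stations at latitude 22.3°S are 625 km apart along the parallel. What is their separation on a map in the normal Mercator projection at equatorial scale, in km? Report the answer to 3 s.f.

676 km

The Mercator projection is conformal; its linear scale factor is the same in every direction and equals sec φ = 1/cos φ.
Along the parallel, k = sec 22.3° = 1/0.9252 = 1.081.
Map distance = 625 × 1.081 ≈ 676 km.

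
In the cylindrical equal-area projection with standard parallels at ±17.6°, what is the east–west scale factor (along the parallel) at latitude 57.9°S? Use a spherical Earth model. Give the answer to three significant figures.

1.79

For cylindrical equal-area with standard parallel φ₀, h = cos φ / cos φ₀ and k = cos φ₀ / cos φ, so h·k = 1.
k = cos 17.6° / cos 57.9° = 0.9532/0.5314 = 1.794.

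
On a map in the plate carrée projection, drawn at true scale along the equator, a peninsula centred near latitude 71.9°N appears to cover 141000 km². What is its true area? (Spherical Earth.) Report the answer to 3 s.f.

In the plate carrée (x = Rλ, y = Rφ), meridians are true-scale (h = 1) and parallels are stretched by k = sec φ.
Areal scale = h·k = 1 × sec φ; at 71.9°, h = 1.000, k = 3.219, so h·k = 3.219.
True area = apparent / (areal scale) = 141000 / 3.219 ≈ 43800 km².

43800 km²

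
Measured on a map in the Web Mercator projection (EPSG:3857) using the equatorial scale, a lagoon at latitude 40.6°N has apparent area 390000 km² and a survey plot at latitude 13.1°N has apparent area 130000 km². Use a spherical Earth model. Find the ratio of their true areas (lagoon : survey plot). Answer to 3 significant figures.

1.82

Since Mercator area scale is 1/cos²φ, the true area equals the apparent area multiplied by cos²φ.
True area of lagoon: 390000 × cos²(40.6°) = 390000 × 0.5765 = 224800 km².
True area of survey plot: 130000 × cos²(13.1°) = 130000 × 0.9486 = 123300 km².
Ratio = 224800 / 123300 ≈ 1.82.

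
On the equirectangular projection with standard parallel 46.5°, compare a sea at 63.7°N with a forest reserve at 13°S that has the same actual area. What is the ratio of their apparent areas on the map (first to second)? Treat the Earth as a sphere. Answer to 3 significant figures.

2.20

The equidistant cylindrical projection with φ₀ = 46.5° has h = 1 (meridians true) and k = cos φ₀ / cos φ along parallels.
Areal scale at 63.7°: h·k = 1.000 × 1.554 = 1.554.
Areal scale at 13°: h·k = 1.000 × 0.7065 = 0.7065.
Ratio = 1.554/0.7065 ≈ 2.20.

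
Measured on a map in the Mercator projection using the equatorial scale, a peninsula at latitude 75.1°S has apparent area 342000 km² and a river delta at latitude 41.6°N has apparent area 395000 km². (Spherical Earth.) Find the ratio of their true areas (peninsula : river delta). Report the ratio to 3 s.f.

Since Mercator area scale is 1/cos²φ, the true area equals the apparent area multiplied by cos²φ.
True area of peninsula: 342000 × cos²(75.1°) = 342000 × 0.06612 = 22610 km².
True area of river delta: 395000 × cos²(41.6°) = 395000 × 0.5592 = 220900 km².
Ratio = 22610 / 220900 ≈ 0.102.

0.102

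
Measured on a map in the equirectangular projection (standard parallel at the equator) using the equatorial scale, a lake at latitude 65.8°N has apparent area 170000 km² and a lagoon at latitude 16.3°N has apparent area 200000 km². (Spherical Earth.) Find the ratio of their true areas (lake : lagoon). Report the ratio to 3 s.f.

Plate carrée has h = 1 and k = sec φ, giving areal scale sec φ; true area = (apparent area) · cos φ.
True area of lake: 170000 × cos(65.8°) = 170000 × 0.4099 = 69690 km².
True area of lagoon: 200000 × cos(16.3°) = 200000 × 0.9598 = 192000 km².
Ratio = 69690 / 192000 ≈ 0.363.

0.363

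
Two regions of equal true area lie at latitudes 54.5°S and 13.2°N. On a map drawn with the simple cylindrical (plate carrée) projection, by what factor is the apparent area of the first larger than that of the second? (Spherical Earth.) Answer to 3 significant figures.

In the plate carrée (x = Rλ, y = Rφ), meridians are true-scale (h = 1) and parallels are stretched by k = sec φ.
Areal scale at 54.5°: h·k = 1.000 × 1.722 = 1.722.
Areal scale at 13.2°: h·k = 1.000 × 1.027 = 1.027.
Ratio = 1.722/1.027 ≈ 1.68.

1.68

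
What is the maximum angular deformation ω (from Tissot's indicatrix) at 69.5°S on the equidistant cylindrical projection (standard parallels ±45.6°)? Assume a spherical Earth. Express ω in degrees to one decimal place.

38.9°

With standard parallel φ₀ = 45.6°, the equirectangular projection gives x = Rλ cos φ₀, y = Rφ, so h = 1 and k = cos 45.6° / cos φ.
At 69.5°: h = 1.000, k = 1.998; principal scales a = 1.998, b = 1.000.
sin(ω/2) = (a − b)/(a + b) = 0.9979/2.998 = 0.3329, so ω = 2 arcsin(0.3329) ≈ 38.9°.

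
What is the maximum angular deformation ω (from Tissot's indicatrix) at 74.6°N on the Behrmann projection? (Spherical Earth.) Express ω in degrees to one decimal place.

The Behrmann projection is cylindrical equal-area with φ₀ = 30°. For cylindrical equal-area with standard parallel φ₀, h = cos φ / cos φ₀ and k = cos φ₀ / cos φ, so h·k = 1.
At 74.6°: h = 0.3066, k = 3.261; principal scales a = 3.261, b = 0.3066.
sin(ω/2) = (a − b)/(a + b) = 2.955/3.568 = 0.8281, so ω = 2 arcsin(0.8281) ≈ 111.8°.

111.8°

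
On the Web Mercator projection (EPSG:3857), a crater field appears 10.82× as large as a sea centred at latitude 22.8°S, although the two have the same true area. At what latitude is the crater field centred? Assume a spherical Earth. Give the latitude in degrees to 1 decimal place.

Mercator areal scale is sec²φ, so apparent-area ratio = sec²φ₁ / sec²φ₂ = cos²φ₂ / cos²φ₁.
cos²φ₂ / cos²φ₁ = 10.82  ⇒  cos φ₁ = cos 22.8° / √10.82 = 0.9219/3.289 = 0.2803.
φ₁ = arccos(0.2803) ≈ 73.7°.

73.7°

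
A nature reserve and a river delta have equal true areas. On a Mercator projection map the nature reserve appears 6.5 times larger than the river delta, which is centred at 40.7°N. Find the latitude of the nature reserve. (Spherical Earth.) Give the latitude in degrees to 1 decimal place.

Mercator areal scale is sec²φ, so apparent-area ratio = sec²φ₁ / sec²φ₂ = cos²φ₂ / cos²φ₁.
cos²φ₂ / cos²φ₁ = 6.5  ⇒  cos φ₁ = cos 40.7° / √6.5 = 0.7581/2.550 = 0.2974.
φ₁ = arccos(0.2974) ≈ 72.7°.

72.7°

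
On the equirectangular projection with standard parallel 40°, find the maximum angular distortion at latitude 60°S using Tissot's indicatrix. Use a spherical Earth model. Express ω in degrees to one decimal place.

With standard parallel φ₀ = 40°, the equirectangular projection gives x = Rλ cos φ₀, y = Rφ, so h = 1 and k = cos 40° / cos φ.
At 60°: h = 1.000, k = 1.532; principal scales a = 1.532, b = 1.000.
sin(ω/2) = (a − b)/(a + b) = 0.5321/2.532 = 0.2101, so ω = 2 arcsin(0.2101) ≈ 24.3°.

24.3°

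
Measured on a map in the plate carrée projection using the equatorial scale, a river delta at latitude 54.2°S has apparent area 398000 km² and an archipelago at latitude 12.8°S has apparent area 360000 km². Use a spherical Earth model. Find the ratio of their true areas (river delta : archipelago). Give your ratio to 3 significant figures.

On the plate carrée, areal scale = h·k = 1 × sec φ, so true area = apparent × cos φ.
True area of river delta: 398000 × cos(54.2°) = 398000 × 0.5850 = 232800 km².
True area of archipelago: 360000 × cos(12.8°) = 360000 × 0.9751 = 351100 km².
Ratio = 232800 / 351100 ≈ 0.663.

0.663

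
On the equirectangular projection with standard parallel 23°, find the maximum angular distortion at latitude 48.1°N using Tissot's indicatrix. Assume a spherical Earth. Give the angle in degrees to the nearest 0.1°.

With standard parallel φ₀ = 23°, the equirectangular projection gives x = Rλ cos φ₀, y = Rφ, so h = 1 and k = cos 23° / cos φ.
At 48.1°: h = 1.000, k = 1.378; principal scales a = 1.378, b = 1.000.
sin(ω/2) = (a − b)/(a + b) = 0.3783/2.378 = 0.1591, so ω = 2 arcsin(0.1591) ≈ 18.3°.

18.3°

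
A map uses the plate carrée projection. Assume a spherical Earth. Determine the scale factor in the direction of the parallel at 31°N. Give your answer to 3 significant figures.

For the equirectangular projection with φ₀ = 0 (plate carrée), h = 1 along meridians and k = sec φ along parallels.
k = 1/cos 31° = 1/0.8572 = 1.167.

1.17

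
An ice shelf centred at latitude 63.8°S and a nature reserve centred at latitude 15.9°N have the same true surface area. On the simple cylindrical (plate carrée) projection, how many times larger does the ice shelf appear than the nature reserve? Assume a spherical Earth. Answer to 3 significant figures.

2.18

For the equirectangular projection with φ₀ = 0 (plate carrée), h = 1 along meridians and k = sec φ along parallels.
Areal scale at 63.8°: h·k = 1.000 × 2.265 = 2.265.
Areal scale at 15.9°: h·k = 1.000 × 1.040 = 1.040.
Ratio = 2.265/1.040 ≈ 2.18.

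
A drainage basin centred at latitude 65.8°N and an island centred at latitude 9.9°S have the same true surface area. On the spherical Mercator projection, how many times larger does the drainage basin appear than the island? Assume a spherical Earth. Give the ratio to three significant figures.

5.78

Mercator is conformal with k = sec φ, so areal scale = k² = sec²φ.
At 65.8°: sec²(65.8°) = 1/0.4099² = 5.951.
At 9.9°: sec²(9.9°) = 1/0.9851² = 1.030.
Ratio = 5.951/1.030 = cos²(9.9°)/cos²(65.8°) ≈ 5.78.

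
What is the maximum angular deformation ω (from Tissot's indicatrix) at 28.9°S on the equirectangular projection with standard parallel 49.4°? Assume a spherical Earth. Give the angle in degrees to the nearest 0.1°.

16.9°

The equidistant cylindrical projection with φ₀ = 49.4° has h = 1 (meridians true) and k = cos φ₀ / cos φ along parallels.
At 28.9°: h = 1.000, k = 0.7433; principal scales a = 1.000, b = 0.7433.
sin(ω/2) = (a − b)/(a + b) = 0.2567/1.743 = 0.1472, so ω = 2 arcsin(0.1472) ≈ 16.9°.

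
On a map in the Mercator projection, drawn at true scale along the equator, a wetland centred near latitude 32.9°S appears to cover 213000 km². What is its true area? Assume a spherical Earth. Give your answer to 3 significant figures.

Mercator is conformal, so the point scale is isotropic: h = k = sec φ = 1/cos φ.
Areal scale = k² = sec²φ = 1/cos²(32.9°) = 1/0.8396² = 1.419.
True area = apparent / (areal scale) = 213000 / 1.419 ≈ 150000 km².

150000 km²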